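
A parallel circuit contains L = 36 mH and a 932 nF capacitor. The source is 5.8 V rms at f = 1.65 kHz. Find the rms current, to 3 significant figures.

ω = 2πf = 10370 rad/s
X_L = ωL = 373 Ω
X_C = 1/(ωC) = 103 Ω
Parallel: admittances add. Y = 1/(jωL) + jωC
Y = (0 + j0.00698) S
|Y| = 0.00698 S → |Z| = 1/|Y| = 143 Ω, ∠Z = −∠Y = -90.0°
I = V/|Z| = 5.8/143 = 40.5 mA

40.5 mA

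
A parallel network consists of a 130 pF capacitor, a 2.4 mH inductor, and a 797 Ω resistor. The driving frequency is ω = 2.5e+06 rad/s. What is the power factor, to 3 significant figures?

0.992

X_L = ωL = 6000 Ω
X_C = 1/(ωC) = 3080 Ω
Parallel: admittances add. Y = 1/R + 1/(jωL) + jωC
Y = (0.00125 + j0.000158) S
|Y| = 0.00126 S → |Z| = 1/|Y| = 791 Ω, ∠Z = −∠Y = -7.19°
cos φ = cos(-7.19°) = 0.992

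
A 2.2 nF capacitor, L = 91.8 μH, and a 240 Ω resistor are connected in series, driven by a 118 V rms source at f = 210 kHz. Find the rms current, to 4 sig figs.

359.9 mA

ω = 2πf = 1.319e+06 rad/s
X_L = ωL = 121.1 Ω
X_C = 1/(ωC) = 344.5 Ω
Net reactance X = X_L − X_C = -223.4 Ω
Z = 240.0 − j223.4 Ω
|Z| = √(240.0² + 223.4²) = 327.9 Ω
I = V/|Z| = 118/327.9 = 359.9 mA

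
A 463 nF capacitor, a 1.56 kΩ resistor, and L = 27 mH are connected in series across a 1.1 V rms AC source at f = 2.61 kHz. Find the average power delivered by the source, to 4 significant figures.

746.0 μW

ω = 2πf = 16400 rad/s
X_L = ωL = 442.8 Ω
X_C = 1/(ωC) = 131.7 Ω
Net reactance X = X_L − X_C = 311.1 Ω
Z = 1560 + j311.1 Ω
|Z| = √(1560² + 311.1²) = 1591 Ω
∠Z = arctan(311.1/1560) = 11.28°
I = V/|Z| = 691.5 μA
P = VI cos φ = 1.1 × 0.0006915 × cos(11.28°) = 746.0 μW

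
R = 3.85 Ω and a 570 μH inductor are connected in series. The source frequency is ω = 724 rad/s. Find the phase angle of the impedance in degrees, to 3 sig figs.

6.12°

X_L = ωL = 0.413 Ω
Z = 3.85 + j0.413 Ω
|Z| = √(3.85² + 0.413²) = 3.87 Ω
∠Z = arctan(0.413/3.85) = 6.12°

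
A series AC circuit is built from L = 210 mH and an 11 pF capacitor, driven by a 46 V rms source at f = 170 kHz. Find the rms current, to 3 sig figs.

330 μA

ω = 2πf = 1.068e+06 rad/s
X_L = ωL = 224000 Ω
X_C = 1/(ωC) = 85100 Ω
Net reactance X = X_L − X_C = 139000 Ω
Z = j139000 Ω
|Z| = √(0² + 139000²) = 139000 Ω
I = V/|Z| = 46/139000 = 330 μA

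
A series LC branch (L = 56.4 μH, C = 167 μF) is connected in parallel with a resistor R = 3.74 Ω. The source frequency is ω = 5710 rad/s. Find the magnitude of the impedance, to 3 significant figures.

X_L = ωL = 0.322 Ω
X_C = 1/(ωC) = 1.05 Ω
Branch 1: Z₁ = R = 3.74 Ω
Branch 2 (series LC): Z₂ = j(X_L − X_C) = −j0.727 Ω
Parallel: Z = Z₁Z₂/(Z₁+Z₂), |Z| = 0.713 Ω, ∠Z = -79.0°

0.713 Ω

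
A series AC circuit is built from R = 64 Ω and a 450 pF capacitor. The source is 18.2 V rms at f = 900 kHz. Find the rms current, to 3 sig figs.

45.7 mA

ω = 2πf = 5.655e+06 rad/s
X_C = 1/(ωC) = 393 Ω
Z = 64.0 − j393 Ω
|Z| = √(64.0² + 393²) = 398 Ω
I = V/|Z| = 18.2/398 = 45.7 mA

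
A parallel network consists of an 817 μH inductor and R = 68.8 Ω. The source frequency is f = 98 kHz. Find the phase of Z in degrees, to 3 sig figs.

7.79°

ω = 2πf = 615800 rad/s
X_L = ωL = 503 Ω
Parallel: admittances add. Y = 1/R + 1/(jωL)
Y = (0.0145 − j0.00199) S
|Y| = 0.0147 S → |Z| = 1/|Y| = 68.2 Ω, ∠Z = −∠Y = 7.79°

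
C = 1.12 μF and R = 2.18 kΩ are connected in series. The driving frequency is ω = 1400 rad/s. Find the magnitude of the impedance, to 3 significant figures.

X_C = 1/(ωC) = 638 Ω
Z = 2180 − j638 Ω
|Z| = √(2180² + 638²) = 2270 Ω

2270 Ω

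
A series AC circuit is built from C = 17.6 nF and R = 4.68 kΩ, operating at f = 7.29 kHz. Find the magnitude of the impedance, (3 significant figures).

4840 Ω

ω = 2πf = 45800 rad/s
X_C = 1/(ωC) = 1240 Ω
Z = 4680 − j1240 Ω
|Z| = √(4680² + 1240²) = 4840 Ω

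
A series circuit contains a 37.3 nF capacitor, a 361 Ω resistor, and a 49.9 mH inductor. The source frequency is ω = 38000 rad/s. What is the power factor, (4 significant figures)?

X_L = ωL = 1896 Ω
X_C = 1/(ωC) = 705.5 Ω
Net reactance X = X_L − X_C = 1191 Ω
Z = 361.0 + j1191 Ω
|Z| = √(361.0² + 1191²) = 1244 Ω
∠Z = arctan(1191/361.0) = 73.13°
cos φ = cos(73.13°) = 0.2901

0.2901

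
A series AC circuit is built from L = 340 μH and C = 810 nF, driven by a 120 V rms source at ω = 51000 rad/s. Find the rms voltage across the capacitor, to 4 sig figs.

423.0 V

X_L = ωL = 17.34 Ω
X_C = 1/(ωC) = 24.21 Ω
Net reactance X = X_L − X_C = -6.867 Ω
Z = − j6.867 Ω
|Z| = √(0² + 6.867²) = 6.867 Ω
I = V/|Z| = 17.47 A
V_C = I·|Z_C| = 17.47 × 24.21 = 423.0 V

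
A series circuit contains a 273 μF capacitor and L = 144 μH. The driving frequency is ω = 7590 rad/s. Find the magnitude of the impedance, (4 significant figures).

X_L = ωL = 1.093 Ω
X_C = 1/(ωC) = 0.4826 Ω
Net reactance X = X_L − X_C = 0.6104 Ω
Z = j0.6104 Ω
|Z| = √(0² + 0.6104²) = 0.6104 Ω

0.6104 Ω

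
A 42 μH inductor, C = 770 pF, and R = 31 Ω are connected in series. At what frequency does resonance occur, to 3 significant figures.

885 kHz

ω₀ = 1/√(LC) = 1/√(4.2e-05 × 7.7e-10) = 5.561e+06 rad/s
f₀ = ω₀/(2π) = 885 kHz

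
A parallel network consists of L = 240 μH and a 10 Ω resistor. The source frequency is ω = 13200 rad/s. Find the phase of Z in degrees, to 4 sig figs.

72.42°

X_L = ωL = 3.168 Ω
Parallel: admittances add. Y = 1/R + 1/(jωL)
Y = (0.1000 − j0.3157) S
|Y| = 0.3311 S → |Z| = 1/|Y| = 3.020 Ω, ∠Z = −∠Y = 72.42°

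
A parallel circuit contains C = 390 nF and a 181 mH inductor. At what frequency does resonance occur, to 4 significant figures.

ω₀ = 1/√(LC) = 1/√(0.181 × 3.9e-07) = 3764 rad/s
f₀ = ω₀/(2π) = 599.0 Hz

599.0 Hz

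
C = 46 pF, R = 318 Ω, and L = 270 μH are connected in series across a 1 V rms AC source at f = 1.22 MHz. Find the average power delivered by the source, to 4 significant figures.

462.0 μW

ω = 2πf = 7.665e+06 rad/s
X_L = ωL = 2070 Ω
X_C = 1/(ωC) = 2836 Ω
Net reactance X = X_L − X_C = -766.3 Ω
Z = 318.0 − j766.3 Ω
|Z| = √(318.0² + 766.3²) = 829.7 Ω
∠Z = arctan(-766.3/318.0) = -67.46°
I = V/|Z| = 1.205 mA
P = VI cos φ = 1 × 0.001205 × cos(-67.46°) = 462.0 μW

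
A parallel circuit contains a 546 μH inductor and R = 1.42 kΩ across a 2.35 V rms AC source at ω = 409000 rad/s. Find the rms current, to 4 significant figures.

X_L = ωL = 223.3 Ω
Parallel: admittances add. Y = 1/R + 1/(jωL)
Y = (0.0007042 − j0.004478) S
|Y| = 0.004533 S → |Z| = 1/|Y| = 220.6 Ω, ∠Z = −∠Y = 81.06°
I = V/|Z| = 2.35/220.6 = 10.65 mA

10.65 mA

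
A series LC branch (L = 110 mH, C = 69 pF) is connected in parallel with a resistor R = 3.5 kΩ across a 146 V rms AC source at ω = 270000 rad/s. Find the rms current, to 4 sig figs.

X_L = ωL = 29700 Ω
X_C = 1/(ωC) = 53680 Ω
Branch 1: Z₁ = R = 3500 Ω
Branch 2 (series LC): Z₂ = j(X_L − X_C) = −j23980 Ω
Parallel: Z = Z₁Z₂/(Z₁+Z₂), |Z| = 3463 Ω, ∠Z = -8.305°
I = V/|Z| = 146/3463 = 42.16 mA

42.16 mA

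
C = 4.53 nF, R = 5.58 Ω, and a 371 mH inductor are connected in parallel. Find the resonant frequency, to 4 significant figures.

3.882 kHz

ω₀ = 1/√(LC) = 1/√(0.371 × 4.53e-09) = 24390 rad/s
f₀ = ω₀/(2π) = 3.882 kHz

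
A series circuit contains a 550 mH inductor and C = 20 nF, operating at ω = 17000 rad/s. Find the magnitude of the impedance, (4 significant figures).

X_L = ωL = 9350 Ω
X_C = 1/(ωC) = 2941 Ω
Net reactance X = X_L − X_C = 6409 Ω
Z = j6409 Ω
|Z| = √(0² + 6409²) = 6409 Ω

6409 Ω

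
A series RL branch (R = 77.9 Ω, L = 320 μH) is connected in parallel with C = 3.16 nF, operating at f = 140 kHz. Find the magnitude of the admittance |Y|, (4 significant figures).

1.051 mS

ω = 2πf = 879600 rad/s
X_L = ωL = 281.5 Ω
X_C = 1/(ωC) = 359.8 Ω
Branch 1 (R+jX_L): Z₁ = 77.90 + j281.5 Ω, |Z₁| = 292.1 Ω
Branch 2 (−jX_C): Z₂ = −j359.8 Ω
Parallel: Z = Z₁Z₂/(Z₁+Z₂), |Z| = 951.5 Ω, ∠Z = 29.67°
|Y| = 1/|Z| = 1.051 mS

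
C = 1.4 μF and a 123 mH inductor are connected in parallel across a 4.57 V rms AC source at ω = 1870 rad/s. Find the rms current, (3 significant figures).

X_L = ωL = 230 Ω
X_C = 1/(ωC) = 382 Ω
Parallel: admittances add. Y = 1/(jωL) + jωC
Y = (0 − j0.00173) S
|Y| = 0.00173 S → |Z| = 1/|Y| = 578 Ω, ∠Z = −∠Y = 90.0°
I = V/|Z| = 4.57/578 = 7.90 mA

7.90 mA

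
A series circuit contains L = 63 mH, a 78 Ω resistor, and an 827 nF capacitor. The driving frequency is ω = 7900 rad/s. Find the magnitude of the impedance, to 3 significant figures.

X_L = ωL = 498 Ω
X_C = 1/(ωC) = 153 Ω
Net reactance X = X_L − X_C = 345 Ω
Z = 78.0 + j345 Ω
|Z| = √(78.0² + 345²) = 353 Ω

353 Ω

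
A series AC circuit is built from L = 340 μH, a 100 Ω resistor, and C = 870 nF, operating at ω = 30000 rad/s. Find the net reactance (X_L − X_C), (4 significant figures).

-28.11 Ω

X_L = ωL = 10.20 Ω
X_C = 1/(ωC) = 38.31 Ω
X = 10.20 − 38.31 = -28.11 Ω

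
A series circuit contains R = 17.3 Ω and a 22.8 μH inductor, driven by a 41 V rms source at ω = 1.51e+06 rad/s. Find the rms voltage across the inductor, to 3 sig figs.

36.6 V

X_L = ωL = 34.4 Ω
Z = 17.3 + j34.4 Ω
|Z| = √(17.3² + 34.4²) = 38.5 Ω
I = V/|Z| = 1.06 A
V_L = I·|Z_L| = 1.06 × 34.4 = 36.6 V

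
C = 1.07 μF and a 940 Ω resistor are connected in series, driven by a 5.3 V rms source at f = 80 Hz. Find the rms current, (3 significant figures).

ω = 2πf = 502.7 rad/s
X_C = 1/(ωC) = 1860 Ω
Z = 940 − j1860 Ω
|Z| = √(940² + 1860²) = 2080 Ω
I = V/|Z| = 5.3/2080 = 2.54 mA

2.54 mA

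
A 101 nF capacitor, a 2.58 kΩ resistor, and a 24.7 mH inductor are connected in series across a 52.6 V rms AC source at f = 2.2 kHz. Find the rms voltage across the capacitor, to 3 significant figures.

ω = 2πf = 13820 rad/s
X_L = ωL = 341 Ω
X_C = 1/(ωC) = 716 Ω
Net reactance X = X_L − X_C = -375 Ω
Z = 2580 − j375 Ω
|Z| = √(2580² + 375²) = 2610 Ω
I = V/|Z| = 20.2 mA
V_C = I·|Z_C| = 0.0202 × 716 = 14.5 V

14.5 V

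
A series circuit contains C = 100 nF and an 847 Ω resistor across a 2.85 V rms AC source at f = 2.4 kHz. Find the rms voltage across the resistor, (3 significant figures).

2.24 V

ω = 2πf = 15080 rad/s
X_C = 1/(ωC) = 663 Ω
Z = 847 − j663 Ω
|Z| = √(847² + 663²) = 1080 Ω
I = V/|Z| = 2.65 mA
V_R = I·|Z_R| = 0.00265 × 847 = 2.24 V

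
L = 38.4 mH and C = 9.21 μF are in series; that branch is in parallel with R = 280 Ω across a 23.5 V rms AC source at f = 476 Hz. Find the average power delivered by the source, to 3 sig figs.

ω = 2πf = 2991 rad/s
X_L = ωL = 115 Ω
X_C = 1/(ωC) = 36.3 Ω
Branch 1: Z₁ = R = 280 Ω
Branch 2 (series LC): Z₂ = j(X_L − X_C) = j78.5 Ω
Parallel: Z = Z₁Z₂/(Z₁+Z₂), |Z| = 75.6 Ω, ∠Z = 74.3°
I = V/|Z| = 311 mA
P = VI cos φ = 23.5 × 0.311 × cos(74.3°) = 1.97 W

1.97 W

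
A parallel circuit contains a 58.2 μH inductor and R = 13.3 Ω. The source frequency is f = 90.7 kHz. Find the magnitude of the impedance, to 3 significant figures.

12.3 Ω

ω = 2πf = 569900 rad/s
X_L = ωL = 33.2 Ω
Parallel: admittances add. Y = 1/R + 1/(jωL)
Y = (0.0752 − j0.0302) S
|Y| = 0.0810 S → |Z| = 1/|Y| = 12.3 Ω, ∠Z = −∠Y = 21.9°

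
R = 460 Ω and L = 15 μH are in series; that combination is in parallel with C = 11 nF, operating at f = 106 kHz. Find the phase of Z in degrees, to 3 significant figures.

-73.4°

ω = 2πf = 666000 rad/s
X_L = ωL = 9.99 Ω
X_C = 1/(ωC) = 136 Ω
Branch 1 (R+jX_L): Z₁ = 460 + j9.99 Ω, |Z₁| = 460 Ω
Branch 2 (−jX_C): Z₂ = −j136 Ω
Parallel: Z = Z₁Z₂/(Z₁+Z₂), |Z| = 132 Ω, ∠Z = -73.4°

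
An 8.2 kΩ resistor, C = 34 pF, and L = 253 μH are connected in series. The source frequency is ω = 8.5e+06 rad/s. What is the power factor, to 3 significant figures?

X_L = ωL = 2150 Ω
X_C = 1/(ωC) = 3460 Ω
Net reactance X = X_L − X_C = -1310 Ω
Z = 8200 − j1310 Ω
|Z| = √(8200² + 1310²) = 8300 Ω
∠Z = arctan(-1310/8200) = -9.07°
cos φ = cos(-9.07°) = 0.987

0.987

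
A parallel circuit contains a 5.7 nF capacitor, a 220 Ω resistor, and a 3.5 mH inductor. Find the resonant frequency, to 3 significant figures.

35.6 kHz

ω₀ = 1/√(LC) = 1/√(0.0035 × 5.7e-09) = 223900 rad/s
f₀ = ω₀/(2π) = 35.6 kHz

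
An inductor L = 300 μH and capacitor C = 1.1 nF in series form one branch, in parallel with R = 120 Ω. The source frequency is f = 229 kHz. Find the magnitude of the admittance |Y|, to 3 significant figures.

ω = 2πf = 1.439e+06 rad/s
X_L = ωL = 432 Ω
X_C = 1/(ωC) = 632 Ω
Branch 1: Z₁ = R = 120 Ω
Branch 2 (series LC): Z₂ = j(X_L − X_C) = −j200 Ω
Parallel: Z = Z₁Z₂/(Z₁+Z₂), |Z| = 103 Ω, ∠Z = -30.9°
|Y| = 1/|Z| = 9.72 mS

9.72 mS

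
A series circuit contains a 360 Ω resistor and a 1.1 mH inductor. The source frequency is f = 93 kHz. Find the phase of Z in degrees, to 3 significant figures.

ω = 2πf = 584300 rad/s
X_L = ωL = 643 Ω
Z = 360 + j643 Ω
|Z| = √(360² + 643²) = 737 Ω
∠Z = arctan(643/360) = 60.7°

60.7°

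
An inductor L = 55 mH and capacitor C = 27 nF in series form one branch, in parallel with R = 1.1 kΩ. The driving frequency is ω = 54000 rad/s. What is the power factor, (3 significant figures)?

0.901

X_L = ωL = 2970 Ω
X_C = 1/(ωC) = 686 Ω
Branch 1: Z₁ = R = 1100 Ω
Branch 2 (series LC): Z₂ = j(X_L − X_C) = j2280 Ω
Parallel: Z = Z₁Z₂/(Z₁+Z₂), |Z| = 991 Ω, ∠Z = 25.7°
cos φ = cos(25.7°) = 0.901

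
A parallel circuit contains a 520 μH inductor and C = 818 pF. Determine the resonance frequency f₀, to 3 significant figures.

244 kHz

ω₀ = 1/√(LC) = 1/√(0.00052 × 8.18e-10) = 1.533e+06 rad/s
f₀ = ω₀/(2π) = 244 kHz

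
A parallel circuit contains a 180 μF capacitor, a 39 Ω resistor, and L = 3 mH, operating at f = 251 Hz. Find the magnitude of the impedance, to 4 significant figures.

13.00 Ω

ω = 2πf = 1577 rad/s
X_L = ωL = 4.731 Ω
X_C = 1/(ωC) = 3.523 Ω
Parallel: admittances add. Y = 1/R + 1/(jωL) + jωC
Y = (0.02564 + j0.07251) S
|Y| = 0.07691 S → |Z| = 1/|Y| = 13.00 Ω, ∠Z = −∠Y = -70.53°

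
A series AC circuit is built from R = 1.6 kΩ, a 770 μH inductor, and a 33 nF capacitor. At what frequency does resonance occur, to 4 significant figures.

31.57 kHz

ω₀ = 1/√(LC) = 1/√(0.00077 × 3.3e-08) = 198400 rad/s
f₀ = ω₀/(2π) = 31.57 kHz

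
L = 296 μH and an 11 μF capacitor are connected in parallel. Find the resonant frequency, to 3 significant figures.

ω₀ = 1/√(LC) = 1/√(0.000296 × 1.1e-05) = 17520 rad/s
f₀ = ω₀/(2π) = 2.79 kHz

2.79 kHz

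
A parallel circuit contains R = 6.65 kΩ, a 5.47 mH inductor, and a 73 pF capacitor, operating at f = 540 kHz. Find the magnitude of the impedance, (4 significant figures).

ω = 2πf = 3.393e+06 rad/s
X_L = ωL = 18560 Ω
X_C = 1/(ωC) = 4037 Ω
Parallel: admittances add. Y = 1/R + 1/(jωL) + jωC
Y = (0.0001504 + j0.0001938) S
|Y| = 0.0002453 S → |Z| = 1/|Y| = 4077 Ω, ∠Z = −∠Y = -52.19°

4077 Ω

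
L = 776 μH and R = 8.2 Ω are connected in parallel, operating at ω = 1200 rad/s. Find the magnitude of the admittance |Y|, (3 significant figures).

1.08 S

X_L = ωL = 0.931 Ω
Parallel: admittances add. Y = 1/R + 1/(jωL)
Y = (0.122 − j1.07) S
|Y| = 1.08 S → |Z| = 1/|Y| = 0.925 Ω, ∠Z = −∠Y = 83.5°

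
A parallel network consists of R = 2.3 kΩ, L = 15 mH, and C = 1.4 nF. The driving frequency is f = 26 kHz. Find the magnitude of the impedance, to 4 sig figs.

2126 Ω

ω = 2πf = 163400 rad/s
X_L = ωL = 2450 Ω
X_C = 1/(ωC) = 4372 Ω
Parallel: admittances add. Y = 1/R + 1/(jωL) + jωC
Y = (0.0004348 − j0.0001794) S
|Y| = 0.0004703 S → |Z| = 1/|Y| = 2126 Ω, ∠Z = −∠Y = 22.42°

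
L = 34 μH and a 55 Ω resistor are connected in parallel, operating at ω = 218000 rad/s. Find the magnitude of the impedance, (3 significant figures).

7.35 Ω

X_L = ωL = 7.41 Ω
Parallel: admittances add. Y = 1/R + 1/(jωL)
Y = (0.0182 − j0.135) S
|Y| = 0.136 S → |Z| = 1/|Y| = 7.35 Ω, ∠Z = −∠Y = 82.3°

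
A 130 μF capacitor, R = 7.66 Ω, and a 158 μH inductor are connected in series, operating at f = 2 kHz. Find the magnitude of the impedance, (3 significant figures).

7.78 Ω

ω = 2πf = 12570 rad/s
X_L = ωL = 1.99 Ω
X_C = 1/(ωC) = 0.612 Ω
Net reactance X = X_L − X_C = 1.37 Ω
Z = 7.66 + j1.37 Ω
|Z| = √(7.66² + 1.37²) = 7.78 Ω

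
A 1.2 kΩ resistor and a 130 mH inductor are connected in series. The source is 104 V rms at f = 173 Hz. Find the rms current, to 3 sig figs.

86.1 mA

ω = 2πf = 1087 rad/s
X_L = ωL = 141 Ω
Z = 1200 + j141 Ω
|Z| = √(1200² + 141²) = 1210 Ω
I = V/|Z| = 104/1210 = 86.1 mA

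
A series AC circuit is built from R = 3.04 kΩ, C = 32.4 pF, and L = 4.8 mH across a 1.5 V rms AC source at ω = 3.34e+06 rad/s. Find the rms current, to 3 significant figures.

202 μA

X_L = ωL = 16000 Ω
X_C = 1/(ωC) = 9240 Ω
Net reactance X = X_L − X_C = 6790 Ω
Z = 3040 + j6790 Ω
|Z| = √(3040² + 6790²) = 7440 Ω
I = V/|Z| = 1.5/7440 = 202 μA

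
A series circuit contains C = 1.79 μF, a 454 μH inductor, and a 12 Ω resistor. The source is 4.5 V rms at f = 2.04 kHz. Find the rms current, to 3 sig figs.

ω = 2πf = 12820 rad/s
X_L = ωL = 5.82 Ω
X_C = 1/(ωC) = 43.6 Ω
Net reactance X = X_L − X_C = -37.8 Ω
Z = 12.0 − j37.8 Ω
|Z| = √(12.0² + 37.8²) = 39.6 Ω
I = V/|Z| = 4.5/39.6 = 114 mA

114 mA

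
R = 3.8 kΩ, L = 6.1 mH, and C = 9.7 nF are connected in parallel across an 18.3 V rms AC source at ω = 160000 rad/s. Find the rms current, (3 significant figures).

10.8 mA

X_L = ωL = 976 Ω
X_C = 1/(ωC) = 644 Ω
Parallel: admittances add. Y = 1/R + 1/(jωL) + jωC
Y = (0.000263 + j0.000527) S
|Y| = 0.000589 S → |Z| = 1/|Y| = 1700 Ω, ∠Z = −∠Y = -63.5°
I = V/|Z| = 18.3/1700 = 10.8 mA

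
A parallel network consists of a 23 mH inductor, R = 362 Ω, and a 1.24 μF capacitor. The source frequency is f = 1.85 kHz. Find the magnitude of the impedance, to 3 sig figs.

90.7 Ω

ω = 2πf = 11620 rad/s
X_L = ωL = 267 Ω
X_C = 1/(ωC) = 69.4 Ω
Parallel: admittances add. Y = 1/R + 1/(jωL) + jωC
Y = (0.00276 + j0.0107) S
|Y| = 0.0110 S → |Z| = 1/|Y| = 90.7 Ω, ∠Z = −∠Y = -75.5°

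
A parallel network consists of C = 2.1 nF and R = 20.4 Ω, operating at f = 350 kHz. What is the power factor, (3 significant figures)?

0.996

ω = 2πf = 2.199e+06 rad/s
X_C = 1/(ωC) = 217 Ω
Parallel: admittances add. Y = 1/R + jωC
Y = (0.0490 + j0.00462) S
|Y| = 0.0492 S → |Z| = 1/|Y| = 20.3 Ω, ∠Z = −∠Y = -5.38°
cos φ = cos(-5.38°) = 0.996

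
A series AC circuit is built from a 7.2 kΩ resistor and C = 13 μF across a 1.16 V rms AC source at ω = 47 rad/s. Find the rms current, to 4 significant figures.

157.1 μA

X_C = 1/(ωC) = 1637 Ω
Z = 7200 − j1637 Ω
|Z| = √(7200² + 1637²) = 7384 Ω
I = V/|Z| = 1.16/7384 = 157.1 μA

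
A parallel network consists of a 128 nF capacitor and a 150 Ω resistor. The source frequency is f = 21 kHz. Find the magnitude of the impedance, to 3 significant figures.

ω = 2πf = 131900 rad/s
X_C = 1/(ωC) = 59.2 Ω
Parallel: admittances add. Y = 1/R + jωC
Y = (0.00667 + j0.0169) S
|Y| = 0.0182 S → |Z| = 1/|Y| = 55.1 Ω, ∠Z = −∠Y = -68.5°

55.1 Ω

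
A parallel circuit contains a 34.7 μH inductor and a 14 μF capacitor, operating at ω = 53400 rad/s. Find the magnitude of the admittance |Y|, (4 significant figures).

X_L = ωL = 1.853 Ω
X_C = 1/(ωC) = 1.338 Ω
Parallel: admittances add. Y = 1/(jωL) + jωC
Y = (0 + j0.2079) S
|Y| = 0.2079 S → |Z| = 1/|Y| = 4.809 Ω, ∠Z = −∠Y = -90.00°

207.9 mS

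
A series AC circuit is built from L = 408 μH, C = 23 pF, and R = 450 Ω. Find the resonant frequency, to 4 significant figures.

ω₀ = 1/√(LC) = 1/√(0.000408 × 2.3e-11) = 1.032e+07 rad/s
f₀ = ω₀/(2π) = 1.643 MHz

1.643 MHz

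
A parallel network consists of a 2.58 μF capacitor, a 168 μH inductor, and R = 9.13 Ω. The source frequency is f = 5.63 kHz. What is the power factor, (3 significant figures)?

0.818

ω = 2πf = 35370 rad/s
X_L = ωL = 5.94 Ω
X_C = 1/(ωC) = 11.0 Ω
Parallel: admittances add. Y = 1/R + 1/(jωL) + jωC
Y = (0.110 − j0.0770) S
|Y| = 0.134 S → |Z| = 1/|Y| = 7.47 Ω, ∠Z = −∠Y = 35.1°
cos φ = cos(35.1°) = 0.818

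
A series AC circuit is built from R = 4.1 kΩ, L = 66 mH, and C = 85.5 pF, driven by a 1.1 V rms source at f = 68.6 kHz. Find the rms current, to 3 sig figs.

256 μA

ω = 2πf = 431000 rad/s
X_L = ωL = 28400 Ω
X_C = 1/(ωC) = 27100 Ω
Net reactance X = X_L − X_C = 1310 Ω
Z = 4100 + j1310 Ω
|Z| = √(4100² + 1310²) = 4310 Ω
I = V/|Z| = 1.1/4310 = 256 μA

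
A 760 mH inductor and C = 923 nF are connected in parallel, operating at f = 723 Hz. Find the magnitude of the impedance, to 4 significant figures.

ω = 2πf = 4543 rad/s
X_L = ωL = 3452 Ω
X_C = 1/(ωC) = 238.5 Ω
Parallel: admittances add. Y = 1/(jωL) + jωC
Y = (0 + j0.003903) S
|Y| = 0.003903 S → |Z| = 1/|Y| = 256.2 Ω, ∠Z = −∠Y = -90.00°

256.2 Ω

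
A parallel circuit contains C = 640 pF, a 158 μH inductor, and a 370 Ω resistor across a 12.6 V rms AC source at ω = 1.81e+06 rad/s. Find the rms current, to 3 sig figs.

45.0 mA

X_L = ωL = 286 Ω
X_C = 1/(ωC) = 863 Ω
Parallel: admittances add. Y = 1/R + 1/(jωL) + jωC
Y = (0.00270 − j0.00234) S
|Y| = 0.00357 S → |Z| = 1/|Y| = 280 Ω, ∠Z = −∠Y = 40.9°
I = V/|Z| = 12.6/280 = 45.0 mA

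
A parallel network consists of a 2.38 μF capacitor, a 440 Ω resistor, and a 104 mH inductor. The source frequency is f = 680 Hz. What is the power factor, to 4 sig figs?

0.2759

ω = 2πf = 4273 rad/s
X_L = ωL = 444.3 Ω
X_C = 1/(ωC) = 98.34 Ω
Parallel: admittances add. Y = 1/R + 1/(jωL) + jωC
Y = (0.002273 + j0.007918) S
|Y| = 0.008238 S → |Z| = 1/|Y| = 121.4 Ω, ∠Z = −∠Y = -73.99°
cos φ = cos(-73.99°) = 0.2759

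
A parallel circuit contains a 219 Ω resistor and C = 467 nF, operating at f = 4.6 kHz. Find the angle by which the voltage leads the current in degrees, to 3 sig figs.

-71.3°

ω = 2πf = 28900 rad/s
X_C = 1/(ωC) = 74.1 Ω
Parallel: admittances add. Y = 1/R + jωC
Y = (0.00457 + j0.0135) S
|Y| = 0.0142 S → |Z| = 1/|Y| = 70.2 Ω, ∠Z = −∠Y = -71.3°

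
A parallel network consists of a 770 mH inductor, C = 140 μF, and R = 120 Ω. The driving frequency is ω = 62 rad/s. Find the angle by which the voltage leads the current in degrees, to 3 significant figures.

55.8°

X_L = ωL = 47.7 Ω
X_C = 1/(ωC) = 115 Ω
Parallel: admittances add. Y = 1/R + 1/(jωL) + jωC
Y = (0.00833 − j0.0123) S
|Y| = 0.0148 S → |Z| = 1/|Y| = 67.4 Ω, ∠Z = −∠Y = 55.8°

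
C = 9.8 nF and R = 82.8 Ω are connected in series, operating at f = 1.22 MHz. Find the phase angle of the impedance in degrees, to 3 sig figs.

ω = 2πf = 7.665e+06 rad/s
X_C = 1/(ωC) = 13.3 Ω
Z = 82.8 − j13.3 Ω
|Z| = √(82.8² + 13.3²) = 83.9 Ω
∠Z = arctan(-13.3/82.8) = -9.13°

-9.13°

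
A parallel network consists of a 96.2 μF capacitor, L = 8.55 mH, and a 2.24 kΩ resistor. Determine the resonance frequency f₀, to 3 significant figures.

175 Hz

ω₀ = 1/√(LC) = 1/√(0.00855 × 9.62e-05) = 1103 rad/s
f₀ = ω₀/(2π) = 175 Hz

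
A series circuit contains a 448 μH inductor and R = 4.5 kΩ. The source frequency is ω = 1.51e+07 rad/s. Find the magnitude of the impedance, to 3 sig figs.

X_L = ωL = 6760 Ω
Z = 4500 + j6760 Ω
|Z| = √(4500² + 6760²) = 8120 Ω

8120 Ω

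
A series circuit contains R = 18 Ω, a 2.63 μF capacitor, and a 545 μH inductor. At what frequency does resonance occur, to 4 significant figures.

ω₀ = 1/√(LC) = 1/√(0.000545 × 2.63e-06) = 26410 rad/s
f₀ = ω₀/(2π) = 4.204 kHz

4.204 kHz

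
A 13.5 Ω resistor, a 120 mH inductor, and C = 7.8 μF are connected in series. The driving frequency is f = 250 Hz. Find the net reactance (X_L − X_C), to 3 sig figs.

107 Ω

ω = 2πf = 1571 rad/s
X_L = ωL = 188 Ω
X_C = 1/(ωC) = 81.6 Ω
X = 188 − 81.6 = 107 Ω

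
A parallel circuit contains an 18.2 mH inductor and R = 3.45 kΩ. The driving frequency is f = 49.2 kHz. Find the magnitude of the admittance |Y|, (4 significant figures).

340.0 μS

ω = 2πf = 309100 rad/s
X_L = ωL = 5626 Ω
Parallel: admittances add. Y = 1/R + 1/(jωL)
Y = (0.0002899 − j0.0001777) S
|Y| = 0.0003400 S → |Z| = 1/|Y| = 2941 Ω, ∠Z = −∠Y = 31.52°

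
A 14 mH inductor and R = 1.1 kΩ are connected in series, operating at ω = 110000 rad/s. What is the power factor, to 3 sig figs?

0.581

X_L = ωL = 1540 Ω
Z = 1100 + j1540 Ω
|Z| = √(1100² + 1540²) = 1890 Ω
∠Z = arctan(1540/1100) = 54.5°
cos φ = cos(54.5°) = 0.581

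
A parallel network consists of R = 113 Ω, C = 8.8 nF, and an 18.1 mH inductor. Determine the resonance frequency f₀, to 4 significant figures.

ω₀ = 1/√(LC) = 1/√(0.0181 × 8.8e-09) = 79240 rad/s
f₀ = ω₀/(2π) = 12.61 kHz

12.61 kHz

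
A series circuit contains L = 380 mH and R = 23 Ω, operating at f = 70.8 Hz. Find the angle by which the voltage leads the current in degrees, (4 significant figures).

82.25°

ω = 2πf = 444.8 rad/s
X_L = ωL = 169.0 Ω
Z = 23.00 + j169.0 Ω
|Z| = √(23.00² + 169.0²) = 170.6 Ω
∠Z = arctan(169.0/23.00) = 82.25°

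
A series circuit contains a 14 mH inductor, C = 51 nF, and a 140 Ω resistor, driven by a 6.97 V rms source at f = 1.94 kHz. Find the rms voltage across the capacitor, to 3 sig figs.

ω = 2πf = 12190 rad/s
X_L = ωL = 171 Ω
X_C = 1/(ωC) = 1610 Ω
Net reactance X = X_L − X_C = -1440 Ω
Z = 140 − j1440 Ω
|Z| = √(140² + 1440²) = 1440 Ω
I = V/|Z| = 4.82 mA
V_C = I·|Z_C| = 0.00482 × 1610 = 7.76 V

7.76 V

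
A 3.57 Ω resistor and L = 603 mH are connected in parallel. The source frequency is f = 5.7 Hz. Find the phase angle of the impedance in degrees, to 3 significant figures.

ω = 2πf = 35.81 rad/s
X_L = ωL = 21.6 Ω
Parallel: admittances add. Y = 1/R + 1/(jωL)
Y = (0.280 − j0.0463) S
|Y| = 0.284 S → |Z| = 1/|Y| = 3.52 Ω, ∠Z = −∠Y = 9.39°

9.39°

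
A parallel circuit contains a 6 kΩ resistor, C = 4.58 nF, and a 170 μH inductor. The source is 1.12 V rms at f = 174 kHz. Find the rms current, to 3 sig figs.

458 μA

ω = 2πf = 1.093e+06 rad/s
X_L = ωL = 186 Ω
X_C = 1/(ωC) = 200 Ω
Parallel: admittances add. Y = 1/R + 1/(jωL) + jωC
Y = (0.000167 − j0.000373) S
|Y| = 0.000409 S → |Z| = 1/|Y| = 2450 Ω, ∠Z = −∠Y = 65.9°
I = V/|Z| = 1.12/2450 = 458 μA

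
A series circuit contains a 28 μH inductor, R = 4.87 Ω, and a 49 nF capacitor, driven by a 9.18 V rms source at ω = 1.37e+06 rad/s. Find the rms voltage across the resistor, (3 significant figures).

X_L = ωL = 38.4 Ω
X_C = 1/(ωC) = 14.9 Ω
Net reactance X = X_L − X_C = 23.5 Ω
Z = 4.87 + j23.5 Ω
|Z| = √(4.87² + 23.5²) = 24.0 Ω
I = V/|Z| = 383 mA
V_R = I·|Z_R| = 0.383 × 4.87 = 1.87 V

1.87 V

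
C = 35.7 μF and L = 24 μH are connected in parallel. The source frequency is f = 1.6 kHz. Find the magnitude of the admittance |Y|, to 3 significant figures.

ω = 2πf = 10050 rad/s
X_L = ωL = 0.241 Ω
X_C = 1/(ωC) = 2.79 Ω
Parallel: admittances add. Y = 1/(jωL) + jωC
Y = (0 − j3.79) S
|Y| = 3.79 S → |Z| = 1/|Y| = 0.264 Ω, ∠Z = −∠Y = 90.0°

3.79 S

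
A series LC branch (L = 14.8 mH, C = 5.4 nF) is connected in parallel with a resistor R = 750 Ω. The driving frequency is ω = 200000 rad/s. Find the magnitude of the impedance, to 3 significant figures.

X_L = ωL = 2960 Ω
X_C = 1/(ωC) = 926 Ω
Branch 1: Z₁ = R = 750 Ω
Branch 2 (series LC): Z₂ = j(X_L − X_C) = j2030 Ω
Parallel: Z = Z₁Z₂/(Z₁+Z₂), |Z| = 704 Ω, ∠Z = 20.2°

704 Ω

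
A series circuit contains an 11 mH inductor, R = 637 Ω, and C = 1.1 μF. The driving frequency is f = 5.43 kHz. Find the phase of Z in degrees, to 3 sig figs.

ω = 2πf = 34120 rad/s
X_L = ωL = 375 Ω
X_C = 1/(ωC) = 26.6 Ω
Net reactance X = X_L − X_C = 349 Ω
Z = 637 + j349 Ω
|Z| = √(637² + 349²) = 726 Ω
∠Z = arctan(349/637) = 28.7°

28.7°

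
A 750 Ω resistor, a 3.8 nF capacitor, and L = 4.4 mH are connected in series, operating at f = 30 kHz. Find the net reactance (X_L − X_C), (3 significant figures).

-567 Ω

ω = 2πf = 188500 rad/s
X_L = ωL = 829 Ω
X_C = 1/(ωC) = 1400 Ω
X = 829 − 1400 = -567 Ω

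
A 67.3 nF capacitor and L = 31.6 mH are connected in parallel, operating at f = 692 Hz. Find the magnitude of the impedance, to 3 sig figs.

ω = 2πf = 4348 rad/s
X_L = ωL = 137 Ω
X_C = 1/(ωC) = 3420 Ω
Parallel: admittances add. Y = 1/(jωL) + jωC
Y = (0 − j0.00699) S
|Y| = 0.00699 S → |Z| = 1/|Y| = 143 Ω, ∠Z = −∠Y = 90.0°

143 Ω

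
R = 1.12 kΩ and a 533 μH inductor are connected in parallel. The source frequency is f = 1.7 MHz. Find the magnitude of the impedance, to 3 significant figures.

1100 Ω

ω = 2πf = 1.068e+07 rad/s
X_L = ωL = 5690 Ω
Parallel: admittances add. Y = 1/R + 1/(jωL)
Y = (0.000893 − j0.000176) S
|Y| = 0.000910 S → |Z| = 1/|Y| = 1100 Ω, ∠Z = −∠Y = 11.1°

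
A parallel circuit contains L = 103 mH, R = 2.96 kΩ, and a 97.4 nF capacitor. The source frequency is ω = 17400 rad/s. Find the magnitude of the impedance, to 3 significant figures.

X_L = ωL = 1790 Ω
X_C = 1/(ωC) = 590 Ω
Parallel: admittances add. Y = 1/R + 1/(jωL) + jωC
Y = (0.000338 + j0.00114) S
|Y| = 0.00119 S → |Z| = 1/|Y| = 843 Ω, ∠Z = −∠Y = -73.4°

843 Ω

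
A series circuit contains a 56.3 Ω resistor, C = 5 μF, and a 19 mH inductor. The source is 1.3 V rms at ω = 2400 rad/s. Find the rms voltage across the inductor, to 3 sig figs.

0.875 V

X_L = ωL = 45.6 Ω
X_C = 1/(ωC) = 83.3 Ω
Net reactance X = X_L − X_C = -37.7 Ω
Z = 56.3 − j37.7 Ω
|Z| = √(56.3² + 37.7²) = 67.8 Ω
I = V/|Z| = 19.2 mA
V_L = I·|Z_L| = 0.0192 × 45.6 = 0.875 V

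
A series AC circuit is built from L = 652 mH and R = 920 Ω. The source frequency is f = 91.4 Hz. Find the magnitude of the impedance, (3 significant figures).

ω = 2πf = 574.3 rad/s
X_L = ωL = 374 Ω
Z = 920 + j374 Ω
|Z| = √(920² + 374²) = 993 Ω

993 Ω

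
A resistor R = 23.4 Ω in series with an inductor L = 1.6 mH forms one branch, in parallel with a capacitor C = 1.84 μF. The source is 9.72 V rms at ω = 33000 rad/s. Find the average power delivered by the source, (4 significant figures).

662.8 mW

X_L = ωL = 52.80 Ω
X_C = 1/(ωC) = 16.47 Ω
Branch 1 (R+jX_L): Z₁ = 23.40 + j52.80 Ω, |Z₁| = 57.75 Ω
Branch 2 (−jX_C): Z₂ = −j16.47 Ω
Parallel: Z = Z₁Z₂/(Z₁+Z₂), |Z| = 22.01 Ω, ∠Z = -81.12°
I = V/|Z| = 441.6 mA
P = VI cos φ = 9.72 × 0.4416 × cos(-81.12°) = 662.8 mW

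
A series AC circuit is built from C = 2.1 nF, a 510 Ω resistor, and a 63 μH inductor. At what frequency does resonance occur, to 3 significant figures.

438 kHz

ω₀ = 1/√(LC) = 1/√(6.3e-05 × 2.1e-09) = 2.749e+06 rad/s
f₀ = ω₀/(2π) = 438 kHz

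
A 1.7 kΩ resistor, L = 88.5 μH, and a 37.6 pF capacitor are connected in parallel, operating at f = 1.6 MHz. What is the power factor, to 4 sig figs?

ω = 2πf = 1.005e+07 rad/s
X_L = ωL = 889.7 Ω
X_C = 1/(ωC) = 2646 Ω
Parallel: admittances add. Y = 1/R + 1/(jωL) + jωC
Y = (0.0005882 − j0.0007460) S
|Y| = 0.0009500 S → |Z| = 1/|Y| = 1053 Ω, ∠Z = −∠Y = 51.74°
cos φ = cos(51.74°) = 0.6192

0.6192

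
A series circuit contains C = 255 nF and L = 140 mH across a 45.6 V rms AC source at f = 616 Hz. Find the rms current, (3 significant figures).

ω = 2πf = 3870 rad/s
X_L = ωL = 542 Ω
X_C = 1/(ωC) = 1010 Ω
Net reactance X = X_L − X_C = -471 Ω
Z = − j471 Ω
|Z| = √(0² + 471²) = 471 Ω
I = V/|Z| = 45.6/471 = 96.7 mA

96.7 mA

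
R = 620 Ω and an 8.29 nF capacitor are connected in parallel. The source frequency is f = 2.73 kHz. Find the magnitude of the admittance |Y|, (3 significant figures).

ω = 2πf = 17150 rad/s
X_C = 1/(ωC) = 7030 Ω
Parallel: admittances add. Y = 1/R + jωC
Y = (0.00161 + j0.000142) S
|Y| = 0.00162 S → |Z| = 1/|Y| = 618 Ω, ∠Z = −∠Y = -5.04°

1.62 mS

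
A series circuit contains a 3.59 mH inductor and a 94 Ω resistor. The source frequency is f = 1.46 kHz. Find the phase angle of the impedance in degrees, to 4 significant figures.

ω = 2πf = 9173 rad/s
X_L = ωL = 32.93 Ω
Z = 94.00 + j32.93 Ω
|Z| = √(94.00² + 32.93²) = 99.60 Ω
∠Z = arctan(32.93/94.00) = 19.31°

19.31°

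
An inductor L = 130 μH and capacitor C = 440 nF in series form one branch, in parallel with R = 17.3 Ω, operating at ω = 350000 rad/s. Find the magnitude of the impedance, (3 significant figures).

15.8 Ω

X_L = ωL = 45.5 Ω
X_C = 1/(ωC) = 6.49 Ω
Branch 1: Z₁ = R = 17.3 Ω
Branch 2 (series LC): Z₂ = j(X_L − X_C) = j39.0 Ω
Parallel: Z = Z₁Z₂/(Z₁+Z₂), |Z| = 15.8 Ω, ∠Z = 23.9°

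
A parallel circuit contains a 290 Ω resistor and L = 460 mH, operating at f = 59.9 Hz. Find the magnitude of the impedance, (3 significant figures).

ω = 2πf = 376.4 rad/s
X_L = ωL = 173 Ω
Parallel: admittances add. Y = 1/R + 1/(jωL)
Y = (0.00345 − j0.00578) S
|Y| = 0.00673 S → |Z| = 1/|Y| = 149 Ω, ∠Z = −∠Y = 59.2°

149 Ω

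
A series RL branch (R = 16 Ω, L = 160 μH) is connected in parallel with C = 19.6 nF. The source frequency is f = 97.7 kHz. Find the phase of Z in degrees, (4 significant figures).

ω = 2πf = 613900 rad/s
X_L = ωL = 98.22 Ω
X_C = 1/(ωC) = 83.11 Ω
Branch 1 (R+jX_L): Z₁ = 16.00 + j98.22 Ω, |Z₁| = 99.51 Ω
Branch 2 (−jX_C): Z₂ = −j83.11 Ω
Parallel: Z = Z₁Z₂/(Z₁+Z₂), |Z| = 375.9 Ω, ∠Z = -52.61°

-52.61°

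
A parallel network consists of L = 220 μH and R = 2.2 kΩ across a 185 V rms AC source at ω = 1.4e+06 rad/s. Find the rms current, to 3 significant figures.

X_L = ωL = 308 Ω
Parallel: admittances add. Y = 1/R + 1/(jωL)
Y = (0.000455 − j0.00325) S
|Y| = 0.00328 S → |Z| = 1/|Y| = 305 Ω, ∠Z = −∠Y = 82.0°
I = V/|Z| = 185/305 = 607 mA

607 mA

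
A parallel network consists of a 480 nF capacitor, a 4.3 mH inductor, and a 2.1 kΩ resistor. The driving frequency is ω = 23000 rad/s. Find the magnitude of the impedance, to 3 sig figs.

958 Ω

X_L = ωL = 98.9 Ω
X_C = 1/(ωC) = 90.6 Ω
Parallel: admittances add. Y = 1/R + 1/(jωL) + jωC
Y = (0.000476 + j0.000929) S
|Y| = 0.00104 S → |Z| = 1/|Y| = 958 Ω, ∠Z = −∠Y = -62.9°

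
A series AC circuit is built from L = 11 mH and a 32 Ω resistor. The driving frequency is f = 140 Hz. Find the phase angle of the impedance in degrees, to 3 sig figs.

ω = 2πf = 879.6 rad/s
X_L = ωL = 9.68 Ω
Z = 32.0 + j9.68 Ω
|Z| = √(32.0² + 9.68²) = 33.4 Ω
∠Z = arctan(9.68/32.0) = 16.8°

16.8°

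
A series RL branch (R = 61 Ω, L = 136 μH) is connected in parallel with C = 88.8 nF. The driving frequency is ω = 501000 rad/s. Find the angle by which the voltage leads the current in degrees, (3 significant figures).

X_L = ωL = 68.1 Ω
X_C = 1/(ωC) = 22.5 Ω
Branch 1 (R+jX_L): Z₁ = 61.0 + j68.1 Ω, |Z₁| = 91.5 Ω
Branch 2 (−jX_C): Z₂ = −j22.5 Ω
Parallel: Z = Z₁Z₂/(Z₁+Z₂), |Z| = 27.0 Ω, ∠Z = -78.7°

-78.7°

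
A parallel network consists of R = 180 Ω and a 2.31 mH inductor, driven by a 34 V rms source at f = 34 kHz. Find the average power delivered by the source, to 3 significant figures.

ω = 2πf = 213600 rad/s
X_L = ωL = 493 Ω
Parallel: admittances add. Y = 1/R + 1/(jωL)
Y = (0.00556 − j0.00203) S
|Y| = 0.00591 S → |Z| = 1/|Y| = 169 Ω, ∠Z = −∠Y = 20.0°
I = V/|Z| = 201 mA
P = VI cos φ = 34 × 0.201 × cos(20.0°) = 6.42 W

6.42 W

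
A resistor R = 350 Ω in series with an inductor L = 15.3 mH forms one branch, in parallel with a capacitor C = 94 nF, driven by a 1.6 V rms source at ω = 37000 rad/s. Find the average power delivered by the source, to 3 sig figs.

2.02 mW

X_L = ωL = 566 Ω
X_C = 1/(ωC) = 288 Ω
Branch 1 (R+jX_L): Z₁ = 350 + j566 Ω, |Z₁| = 666 Ω
Branch 2 (−jX_C): Z₂ = −j288 Ω
Parallel: Z = Z₁Z₂/(Z₁+Z₂), |Z| = 428 Ω, ∠Z = -70.2°
I = V/|Z| = 3.74 mA
P = VI cos φ = 1.6 × 0.00374 × cos(-70.2°) = 2.02 mW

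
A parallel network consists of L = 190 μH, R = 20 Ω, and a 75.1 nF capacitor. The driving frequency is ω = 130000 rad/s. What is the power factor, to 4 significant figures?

0.8520

X_L = ωL = 24.70 Ω
X_C = 1/(ωC) = 102.4 Ω
Parallel: admittances add. Y = 1/R + 1/(jωL) + jωC
Y = (0.05000 − j0.03072) S
|Y| = 0.05868 S → |Z| = 1/|Y| = 17.04 Ω, ∠Z = −∠Y = 31.57°
cos φ = cos(31.57°) = 0.8520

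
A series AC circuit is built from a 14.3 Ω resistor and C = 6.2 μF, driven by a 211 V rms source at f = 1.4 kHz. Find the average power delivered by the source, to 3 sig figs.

ω = 2πf = 8796 rad/s
X_C = 1/(ωC) = 18.3 Ω
Z = 14.3 − j18.3 Ω
|Z| = √(14.3² + 18.3²) = 23.3 Ω
∠Z = arctan(-18.3/14.3) = -52.0°
I = V/|Z| = 9.07 A
P = VI cos φ = 211 × 9.07 × cos(-52.0°) = 1.18 kW

1.18 kW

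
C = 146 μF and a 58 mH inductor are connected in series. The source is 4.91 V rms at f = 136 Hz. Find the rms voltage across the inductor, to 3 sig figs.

5.86 V

ω = 2πf = 854.5 rad/s
X_L = ωL = 49.6 Ω
X_C = 1/(ωC) = 8.02 Ω
Net reactance X = X_L − X_C = 41.5 Ω
Z = j41.5 Ω
|Z| = √(0² + 41.5²) = 41.5 Ω
I = V/|Z| = 118 mA
V_L = I·|Z_L| = 0.118 × 49.6 = 5.86 V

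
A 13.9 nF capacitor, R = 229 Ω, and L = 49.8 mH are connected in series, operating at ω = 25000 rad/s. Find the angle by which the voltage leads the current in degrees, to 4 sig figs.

-82.02°

X_L = ωL = 1245 Ω
X_C = 1/(ωC) = 2878 Ω
Net reactance X = X_L − X_C = -1633 Ω
Z = 229.0 − j1633 Ω
|Z| = √(229.0² + 1633²) = 1649 Ω
∠Z = arctan(-1633/229.0) = -82.02°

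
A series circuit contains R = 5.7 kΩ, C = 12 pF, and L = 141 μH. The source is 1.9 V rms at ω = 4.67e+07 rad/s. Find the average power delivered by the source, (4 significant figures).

X_L = ωL = 6585 Ω
X_C = 1/(ωC) = 1784 Ω
Net reactance X = X_L − X_C = 4800 Ω
Z = 5700 + j4800 Ω
|Z| = √(5700² + 4800²) = 7452 Ω
∠Z = arctan(4800/5700) = 40.10°
I = V/|Z| = 255.0 μA
P = VI cos φ = 1.9 × 0.0002550 × cos(40.10°) = 370.5 μW

370.5 μW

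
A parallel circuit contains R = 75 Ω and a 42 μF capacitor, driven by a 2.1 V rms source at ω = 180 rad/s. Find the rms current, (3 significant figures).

X_C = 1/(ωC) = 132 Ω
Parallel: admittances add. Y = 1/R + jωC
Y = (0.0133 + j0.00756) S
|Y| = 0.0153 S → |Z| = 1/|Y| = 65.2 Ω, ∠Z = −∠Y = -29.6°
I = V/|Z| = 2.1/65.2 = 32.2 mA

32.2 mA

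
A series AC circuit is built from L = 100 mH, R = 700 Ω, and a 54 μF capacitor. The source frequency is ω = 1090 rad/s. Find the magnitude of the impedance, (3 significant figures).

X_L = ωL = 109 Ω
X_C = 1/(ωC) = 17.0 Ω
Net reactance X = X_L − X_C = 92.0 Ω
Z = 700 + j92.0 Ω
|Z| = √(700² + 92.0²) = 706 Ω

706 Ω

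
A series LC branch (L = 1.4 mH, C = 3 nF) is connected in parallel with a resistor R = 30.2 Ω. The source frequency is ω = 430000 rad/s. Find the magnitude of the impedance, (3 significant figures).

29.8 Ω

X_L = ωL = 602 Ω
X_C = 1/(ωC) = 775 Ω
Branch 1: Z₁ = R = 30.2 Ω
Branch 2 (series LC): Z₂ = j(X_L − X_C) = −j173 Ω
Parallel: Z = Z₁Z₂/(Z₁+Z₂), |Z| = 29.8 Ω, ∠Z = -9.89°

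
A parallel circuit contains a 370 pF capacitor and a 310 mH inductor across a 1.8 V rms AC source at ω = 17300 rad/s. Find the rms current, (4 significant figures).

X_L = ωL = 5363 Ω
X_C = 1/(ωC) = 156200 Ω
Parallel: admittances add. Y = 1/(jωL) + jωC
Y = (0 − j0.0001801) S
|Y| = 0.0001801 S → |Z| = 1/|Y| = 5554 Ω, ∠Z = −∠Y = 90.00°
I = V/|Z| = 1.8/5554 = 324.1 μA

324.1 μA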